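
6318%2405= 1508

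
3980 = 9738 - 5758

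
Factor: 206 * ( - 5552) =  - 2^5*103^1*347^1  =  - 1143712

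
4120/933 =4120/933= 4.42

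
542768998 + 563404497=1106173495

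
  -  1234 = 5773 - 7007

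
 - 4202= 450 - 4652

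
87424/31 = 2820+ 4/31  =  2820.13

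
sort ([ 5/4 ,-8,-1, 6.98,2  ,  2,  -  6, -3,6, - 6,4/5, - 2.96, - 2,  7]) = [-8, - 6,  -  6,- 3,-2.96,-2,-1 , 4/5,5/4,2, 2 , 6, 6.98, 7] 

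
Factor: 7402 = 2^1*3701^1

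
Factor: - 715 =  - 5^1*11^1 *13^1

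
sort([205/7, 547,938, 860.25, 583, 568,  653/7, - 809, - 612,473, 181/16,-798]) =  [ -809,- 798  ,-612,181/16, 205/7, 653/7, 473, 547 , 568, 583, 860.25, 938 ]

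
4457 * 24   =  106968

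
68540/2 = 34270 = 34270.00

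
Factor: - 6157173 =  - 3^1*11^1  *  186581^1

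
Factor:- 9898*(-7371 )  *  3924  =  2^3*3^6*7^3*13^1*101^1*109^1 = 286287811992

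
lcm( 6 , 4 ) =12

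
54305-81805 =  -27500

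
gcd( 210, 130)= 10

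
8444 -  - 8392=16836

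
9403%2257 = 375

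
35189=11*3199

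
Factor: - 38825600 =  - 2^7*5^2 * 11^1*1103^1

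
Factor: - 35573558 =-2^1*17786779^1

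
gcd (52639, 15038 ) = 1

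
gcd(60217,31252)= 1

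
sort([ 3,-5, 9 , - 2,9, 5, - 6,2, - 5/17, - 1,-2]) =[ - 6  , - 5,  -  2, - 2, - 1, - 5/17, 2, 3,  5, 9,9 ] 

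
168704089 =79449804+89254285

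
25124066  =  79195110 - 54071044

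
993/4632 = 331/1544 = 0.21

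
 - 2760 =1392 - 4152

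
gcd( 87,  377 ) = 29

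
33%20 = 13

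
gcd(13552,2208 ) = 16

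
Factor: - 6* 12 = - 72 =- 2^3*3^2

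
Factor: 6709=6709^1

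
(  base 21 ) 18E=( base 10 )623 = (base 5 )4443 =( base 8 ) 1157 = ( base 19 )1DF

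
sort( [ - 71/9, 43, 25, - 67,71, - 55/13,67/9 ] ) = [ - 67, - 71/9, - 55/13,67/9, 25, 43, 71 ]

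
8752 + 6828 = 15580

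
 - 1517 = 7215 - 8732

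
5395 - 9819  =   - 4424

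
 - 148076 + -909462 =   -  1057538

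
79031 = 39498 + 39533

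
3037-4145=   -  1108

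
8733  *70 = 611310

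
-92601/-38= 92601/38 = 2436.87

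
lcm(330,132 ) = 660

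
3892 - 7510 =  - 3618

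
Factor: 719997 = 3^1*239999^1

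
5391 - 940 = 4451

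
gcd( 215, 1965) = 5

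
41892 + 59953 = 101845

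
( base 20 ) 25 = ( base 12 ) 39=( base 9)50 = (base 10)45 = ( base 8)55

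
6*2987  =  17922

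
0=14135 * 0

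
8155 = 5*1631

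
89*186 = 16554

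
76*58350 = 4434600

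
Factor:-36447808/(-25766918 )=2^5 *101^(-1)*199^( - 1) *641^(-1 ) *569497^1 = 18223904/12883459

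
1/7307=1/7307= 0.00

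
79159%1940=1559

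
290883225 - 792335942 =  - 501452717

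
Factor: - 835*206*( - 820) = 141048200 = 2^3*5^2*41^1 * 103^1*167^1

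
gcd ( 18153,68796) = 9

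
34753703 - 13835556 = 20918147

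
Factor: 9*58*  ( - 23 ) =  - 12006 =-  2^1*3^2*23^1 * 29^1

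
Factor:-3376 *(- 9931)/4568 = 4190882/571=2^1*  211^1 * 571^(-1)*9931^1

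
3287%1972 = 1315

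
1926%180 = 126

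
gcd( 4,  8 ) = 4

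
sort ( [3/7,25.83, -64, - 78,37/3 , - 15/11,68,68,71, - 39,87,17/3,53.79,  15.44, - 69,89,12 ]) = [ - 78, - 69, - 64,-39, - 15/11, 3/7,17/3,12,37/3,15.44 , 25.83,53.79, 68, 68, 71,  87,89]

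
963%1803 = 963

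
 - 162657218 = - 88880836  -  73776382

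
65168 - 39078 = 26090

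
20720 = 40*518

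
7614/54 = 141 = 141.00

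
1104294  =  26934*41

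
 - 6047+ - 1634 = -7681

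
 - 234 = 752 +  - 986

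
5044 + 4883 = 9927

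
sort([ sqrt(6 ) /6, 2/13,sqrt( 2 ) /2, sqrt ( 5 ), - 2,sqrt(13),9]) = [ - 2,  2/13,sqrt ( 6) /6, sqrt( 2 ) /2 , sqrt(5),  sqrt(13 ), 9]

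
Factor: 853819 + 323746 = 5^1*235513^1 = 1177565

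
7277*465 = 3383805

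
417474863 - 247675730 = 169799133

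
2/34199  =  2/34199  =  0.00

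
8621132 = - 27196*( - 317) 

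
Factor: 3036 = 2^2*3^1*11^1 * 23^1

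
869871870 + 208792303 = 1078664173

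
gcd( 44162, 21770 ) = 622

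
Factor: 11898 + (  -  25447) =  - 13549 =-17^1*797^1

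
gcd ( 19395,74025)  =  45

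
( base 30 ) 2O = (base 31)2m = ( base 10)84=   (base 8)124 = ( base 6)220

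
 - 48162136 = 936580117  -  984742253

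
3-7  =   - 4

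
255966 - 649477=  - 393511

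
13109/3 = 13109/3 =4369.67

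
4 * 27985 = 111940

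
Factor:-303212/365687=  - 2^2*7^1 * 13^1*439^( - 1 ) = - 364/439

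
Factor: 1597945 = 5^1*319589^1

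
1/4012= 1/4012 = 0.00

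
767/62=767/62  =  12.37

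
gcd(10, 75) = 5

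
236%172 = 64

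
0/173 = 0 = 0.00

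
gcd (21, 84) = 21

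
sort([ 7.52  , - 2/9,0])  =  [ - 2/9,0,7.52 ] 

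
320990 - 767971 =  - 446981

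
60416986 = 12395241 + 48021745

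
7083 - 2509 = 4574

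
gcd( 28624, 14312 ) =14312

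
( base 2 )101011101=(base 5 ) 2344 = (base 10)349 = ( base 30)bj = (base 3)110221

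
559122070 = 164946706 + 394175364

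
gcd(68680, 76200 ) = 40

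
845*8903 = 7523035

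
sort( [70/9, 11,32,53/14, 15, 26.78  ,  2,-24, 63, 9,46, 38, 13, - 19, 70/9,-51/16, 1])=[ - 24, - 19, - 51/16, 1,  2, 53/14,  70/9, 70/9, 9, 11, 13,15,26.78, 32, 38,46, 63 ]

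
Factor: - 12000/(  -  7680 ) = 25/16 = 2^(  -  4 )*5^2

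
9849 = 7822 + 2027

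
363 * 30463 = 11058069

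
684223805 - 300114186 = 384109619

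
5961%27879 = 5961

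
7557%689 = 667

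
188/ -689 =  - 188/689 =- 0.27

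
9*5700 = 51300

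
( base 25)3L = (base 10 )96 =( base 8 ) 140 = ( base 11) 88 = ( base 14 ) 6C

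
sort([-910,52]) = [ -910, 52] 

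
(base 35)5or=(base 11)5287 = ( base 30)7n2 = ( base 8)15520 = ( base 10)6992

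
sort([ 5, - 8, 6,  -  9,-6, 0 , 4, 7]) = [ - 9,-8 ,- 6,0,4, 5, 6, 7]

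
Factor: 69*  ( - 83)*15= - 85905= -3^2 *5^1 *23^1*83^1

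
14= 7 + 7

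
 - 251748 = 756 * ( - 333 )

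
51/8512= 51/8512 = 0.01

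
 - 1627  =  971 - 2598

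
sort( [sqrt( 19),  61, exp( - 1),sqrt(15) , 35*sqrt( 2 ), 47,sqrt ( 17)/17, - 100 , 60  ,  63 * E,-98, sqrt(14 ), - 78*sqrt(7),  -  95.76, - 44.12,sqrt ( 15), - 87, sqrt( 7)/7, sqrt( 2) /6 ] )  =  [ - 78*sqrt(7 ), - 100 ,- 98, - 95.76 ,-87, - 44.12,sqrt(2)/6,  sqrt(17 )/17,exp(- 1 ), sqrt(7) /7,sqrt(14),sqrt ( 15) , sqrt(15),sqrt(19),47,35*sqrt(2), 60, 61,63*E]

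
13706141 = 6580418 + 7125723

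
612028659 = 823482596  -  211453937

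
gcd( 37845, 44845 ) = 5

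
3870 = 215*18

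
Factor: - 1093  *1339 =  - 1463527 = -13^1*103^1*1093^1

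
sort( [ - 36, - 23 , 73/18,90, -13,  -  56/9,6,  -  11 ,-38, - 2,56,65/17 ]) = [- 38, - 36, - 23,  -  13, - 11,-56/9,  -  2,65/17, 73/18,6,56,90 ]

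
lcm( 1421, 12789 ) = 12789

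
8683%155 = 3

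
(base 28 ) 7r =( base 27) 87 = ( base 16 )df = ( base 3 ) 22021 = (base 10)223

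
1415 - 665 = 750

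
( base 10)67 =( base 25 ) 2h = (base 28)2b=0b1000011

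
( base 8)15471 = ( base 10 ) 6969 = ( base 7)26214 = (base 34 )60X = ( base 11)5266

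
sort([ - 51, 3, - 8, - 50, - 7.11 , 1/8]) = [ - 51,-50, - 8,  -  7.11,  1/8, 3 ]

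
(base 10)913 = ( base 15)40D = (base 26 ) 193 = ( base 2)1110010001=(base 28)14H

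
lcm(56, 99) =5544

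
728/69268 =182/17317  =  0.01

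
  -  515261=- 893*577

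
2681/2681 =1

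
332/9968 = 83/2492 = 0.03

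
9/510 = 3/170 = 0.02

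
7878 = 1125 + 6753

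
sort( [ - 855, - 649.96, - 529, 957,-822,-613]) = [ -855, - 822,-649.96 ,  -  613 , - 529,  957 ] 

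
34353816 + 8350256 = 42704072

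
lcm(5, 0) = 0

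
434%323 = 111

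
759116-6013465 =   -  5254349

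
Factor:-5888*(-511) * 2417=2^8*7^1*23^1*73^1*2417^1 = 7272192256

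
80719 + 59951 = 140670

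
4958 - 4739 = 219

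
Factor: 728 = 2^3*7^1*13^1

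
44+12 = 56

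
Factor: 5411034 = 2^1*3^2*43^1*6991^1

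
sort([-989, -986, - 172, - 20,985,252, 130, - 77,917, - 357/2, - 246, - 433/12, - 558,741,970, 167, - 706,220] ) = [  -  989, - 986, - 706,  -  558,-246, - 357/2, - 172, - 77, - 433/12, - 20 , 130,  167, 220,  252,741, 917,  970, 985]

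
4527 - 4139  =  388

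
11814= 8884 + 2930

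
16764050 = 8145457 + 8618593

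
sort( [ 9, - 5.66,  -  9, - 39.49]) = [ - 39.49, - 9, - 5.66, 9]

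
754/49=754/49= 15.39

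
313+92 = 405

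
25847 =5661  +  20186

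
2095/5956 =2095/5956 = 0.35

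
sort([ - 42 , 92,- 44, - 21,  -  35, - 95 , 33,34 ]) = [ - 95, - 44 , - 42, - 35,- 21, 33, 34,92]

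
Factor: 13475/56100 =49/204 = 2^( - 2 )*3^( -1) * 7^2*17^( - 1 ) 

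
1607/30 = 1607/30 = 53.57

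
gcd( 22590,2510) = 2510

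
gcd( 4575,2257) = 61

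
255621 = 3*85207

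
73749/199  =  73749/199  =  370.60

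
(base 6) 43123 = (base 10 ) 5883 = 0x16FB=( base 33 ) 5D9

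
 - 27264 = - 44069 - -16805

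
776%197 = 185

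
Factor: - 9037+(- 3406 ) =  - 12443 = -23^1*541^1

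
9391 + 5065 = 14456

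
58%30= 28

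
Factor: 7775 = 5^2*311^1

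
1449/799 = 1 + 650/799 = 1.81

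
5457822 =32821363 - 27363541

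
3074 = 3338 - 264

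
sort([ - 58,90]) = [ - 58,90]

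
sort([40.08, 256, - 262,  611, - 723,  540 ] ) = [ - 723,-262,  40.08, 256 , 540, 611 ] 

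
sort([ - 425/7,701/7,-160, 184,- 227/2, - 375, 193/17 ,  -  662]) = [ - 662,  -  375,-160, - 227/2 ,-425/7, 193/17, 701/7,184]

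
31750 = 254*125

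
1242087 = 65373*19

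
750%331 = 88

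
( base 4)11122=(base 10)346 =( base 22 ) fg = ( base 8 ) 532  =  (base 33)ag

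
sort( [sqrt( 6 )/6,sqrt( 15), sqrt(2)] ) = [ sqrt(6) /6 , sqrt (2),sqrt( 15) ]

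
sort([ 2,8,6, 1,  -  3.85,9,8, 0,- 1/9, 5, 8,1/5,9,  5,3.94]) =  [ - 3.85, - 1/9,0, 1/5 , 1,  2,3.94,5,5,6, 8, 8, 8, 9,9] 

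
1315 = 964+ 351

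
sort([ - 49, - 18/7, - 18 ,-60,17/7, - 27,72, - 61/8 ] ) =[ - 60, - 49,-27,-18, - 61/8, - 18/7,17/7, 72]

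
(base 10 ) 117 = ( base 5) 432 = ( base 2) 1110101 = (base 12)99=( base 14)85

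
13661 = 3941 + 9720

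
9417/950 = 9+867/950= 9.91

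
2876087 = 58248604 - 55372517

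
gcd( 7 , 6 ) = 1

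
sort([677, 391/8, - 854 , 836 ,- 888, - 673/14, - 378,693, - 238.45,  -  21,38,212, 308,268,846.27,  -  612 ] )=[ - 888, - 854,-612, - 378, - 238.45,-673/14, - 21, 38,391/8, 212,268,308,677,693,836,846.27 ] 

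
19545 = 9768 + 9777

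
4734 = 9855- 5121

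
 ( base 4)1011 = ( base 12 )59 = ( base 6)153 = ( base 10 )69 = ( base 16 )45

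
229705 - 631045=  - 401340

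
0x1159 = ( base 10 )4441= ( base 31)4J8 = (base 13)2038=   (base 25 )72g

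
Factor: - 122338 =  - 2^1  *61169^1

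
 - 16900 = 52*( - 325)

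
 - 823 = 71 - 894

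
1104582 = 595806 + 508776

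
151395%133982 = 17413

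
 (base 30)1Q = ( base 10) 56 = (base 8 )70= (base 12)48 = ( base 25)26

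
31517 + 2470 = 33987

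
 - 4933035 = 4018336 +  - 8951371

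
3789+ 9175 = 12964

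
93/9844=93/9844 = 0.01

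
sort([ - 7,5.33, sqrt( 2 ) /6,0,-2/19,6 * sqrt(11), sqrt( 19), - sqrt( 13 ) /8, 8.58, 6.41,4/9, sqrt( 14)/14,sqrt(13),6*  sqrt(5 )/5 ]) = [ - 7, - sqrt (13)/8 ,-2/19,  0, sqrt( 2)/6,sqrt( 14)/14, 4/9, 6*sqrt(5 ) /5, sqrt ( 13),  sqrt( 19), 5.33,6.41, 8.58, 6*sqrt( 11 ) ] 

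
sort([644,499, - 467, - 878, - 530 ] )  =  [ - 878, - 530, - 467 , 499,644 ] 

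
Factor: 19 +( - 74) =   -  5^1* 11^1 = - 55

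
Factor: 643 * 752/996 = 120884/249 = 2^2 * 3^( - 1)*47^1 * 83^( -1)*643^1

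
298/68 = 149/34 = 4.38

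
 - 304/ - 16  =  19/1 = 19.00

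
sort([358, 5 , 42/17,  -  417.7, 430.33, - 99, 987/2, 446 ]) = [ - 417.7 , - 99, 42/17,5 , 358, 430.33, 446,987/2 ] 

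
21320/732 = 5330/183 = 29.13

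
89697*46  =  4126062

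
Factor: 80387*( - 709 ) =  - 709^1*80387^1 = - 56994383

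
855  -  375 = 480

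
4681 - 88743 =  - 84062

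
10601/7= 1514 + 3/7 = 1514.43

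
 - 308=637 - 945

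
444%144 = 12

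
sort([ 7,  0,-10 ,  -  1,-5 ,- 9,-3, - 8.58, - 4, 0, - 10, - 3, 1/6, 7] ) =[-10,-10,  -  9, - 8.58, - 5, - 4,-3, - 3,-1,  0, 0, 1/6,7,7 ] 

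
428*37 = 15836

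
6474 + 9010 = 15484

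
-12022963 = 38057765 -50080728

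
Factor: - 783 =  - 3^3*29^1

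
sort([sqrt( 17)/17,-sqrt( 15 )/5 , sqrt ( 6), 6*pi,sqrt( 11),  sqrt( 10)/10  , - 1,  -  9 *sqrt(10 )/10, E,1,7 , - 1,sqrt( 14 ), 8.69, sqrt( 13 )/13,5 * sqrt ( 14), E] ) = [ - 9*sqrt ( 10 ) /10, - 1 , - 1, - sqrt( 15 ) /5, sqrt( 17)/17, sqrt (13)/13,  sqrt( 10)/10  ,  1,sqrt (6),E , E , sqrt( 11 ), sqrt(14),  7 , 8.69 , 5 *sqrt(14),6 * pi]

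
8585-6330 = 2255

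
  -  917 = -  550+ - 367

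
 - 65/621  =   - 1 + 556/621 = - 0.10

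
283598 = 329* 862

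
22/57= 22/57 =0.39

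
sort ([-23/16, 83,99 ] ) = [-23/16,83, 99] 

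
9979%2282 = 851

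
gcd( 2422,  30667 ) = 7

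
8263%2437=952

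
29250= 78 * 375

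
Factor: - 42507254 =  - 2^1* 21253627^1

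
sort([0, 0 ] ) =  [ 0, 0 ]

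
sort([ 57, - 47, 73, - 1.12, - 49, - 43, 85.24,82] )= [ - 49, - 47, - 43, - 1.12, 57,73, 82,85.24]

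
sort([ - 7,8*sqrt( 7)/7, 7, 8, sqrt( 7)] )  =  [ - 7,sqrt ( 7),8*sqrt( 7) /7,7, 8] 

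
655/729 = 655/729  =  0.90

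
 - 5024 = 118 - 5142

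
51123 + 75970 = 127093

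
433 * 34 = 14722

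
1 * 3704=3704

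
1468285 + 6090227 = 7558512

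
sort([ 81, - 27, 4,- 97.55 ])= [ - 97.55, - 27,4, 81 ]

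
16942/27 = 627  +  13/27= 627.48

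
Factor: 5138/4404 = 7/6 = 2^(-1)*3^( -1 )*7^1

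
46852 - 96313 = -49461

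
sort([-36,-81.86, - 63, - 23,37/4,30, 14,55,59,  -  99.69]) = [ - 99.69, - 81.86,-63 , - 36,-23, 37/4,14,30,55, 59 ]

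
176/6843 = 176/6843 = 0.03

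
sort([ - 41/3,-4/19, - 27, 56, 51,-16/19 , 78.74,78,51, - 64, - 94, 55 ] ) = [-94, - 64, - 27, - 41/3, - 16/19, - 4/19, 51, 51, 55, 56, 78,78.74 ]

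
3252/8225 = 3252/8225=0.40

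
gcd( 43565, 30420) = 5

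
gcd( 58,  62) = 2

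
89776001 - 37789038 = 51986963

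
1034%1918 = 1034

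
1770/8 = 885/4 = 221.25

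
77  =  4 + 73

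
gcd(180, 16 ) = 4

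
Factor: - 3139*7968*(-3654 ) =91392211008  =  2^6*3^3 * 7^1*29^1*43^1*73^1 * 83^1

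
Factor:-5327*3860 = -20562220 = -2^2*5^1*7^1*193^1* 761^1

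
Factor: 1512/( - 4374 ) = - 2^2*3^(-4)*7^1 = - 28/81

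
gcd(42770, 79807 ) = 91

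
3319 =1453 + 1866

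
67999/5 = 67999/5 = 13599.80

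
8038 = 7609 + 429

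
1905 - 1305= 600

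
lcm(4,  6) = 12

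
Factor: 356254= 2^1*178127^1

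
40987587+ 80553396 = 121540983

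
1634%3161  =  1634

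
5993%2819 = 355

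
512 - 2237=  -1725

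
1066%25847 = 1066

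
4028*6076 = 24474128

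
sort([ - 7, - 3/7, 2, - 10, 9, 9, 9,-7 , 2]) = [  -  10,-7,-7, - 3/7, 2, 2, 9,9,9]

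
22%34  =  22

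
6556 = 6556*1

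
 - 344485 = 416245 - 760730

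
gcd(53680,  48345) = 55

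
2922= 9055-6133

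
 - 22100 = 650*( - 34) 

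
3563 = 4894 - 1331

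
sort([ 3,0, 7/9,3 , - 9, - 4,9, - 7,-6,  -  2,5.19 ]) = [ - 9, - 7, - 6, - 4 , - 2, 0,7/9, 3 , 3, 5.19, 9] 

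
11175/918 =3725/306 = 12.17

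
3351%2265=1086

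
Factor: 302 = 2^1*151^1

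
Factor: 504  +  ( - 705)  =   - 3^1*67^1  =  - 201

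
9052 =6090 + 2962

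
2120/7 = 2120/7 = 302.86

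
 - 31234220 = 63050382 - 94284602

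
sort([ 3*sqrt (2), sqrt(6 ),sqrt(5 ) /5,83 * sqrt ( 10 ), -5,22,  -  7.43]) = [ - 7.43,-5,sqrt( 5)/5,  sqrt( 6 ),3*sqrt(2 ), 22,83*sqrt( 10) ]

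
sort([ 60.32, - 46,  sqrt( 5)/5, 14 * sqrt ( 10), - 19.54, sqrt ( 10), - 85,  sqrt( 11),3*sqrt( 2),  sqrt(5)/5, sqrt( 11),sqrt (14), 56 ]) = [ - 85 , - 46 , - 19.54, sqrt(5) /5,  sqrt(5)/5, sqrt( 10), sqrt( 11),  sqrt (11), sqrt (14), 3*sqrt( 2 ), 14* sqrt(10), 56, 60.32 ]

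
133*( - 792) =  - 105336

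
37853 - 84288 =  - 46435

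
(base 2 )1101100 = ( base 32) 3C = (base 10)108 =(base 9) 130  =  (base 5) 413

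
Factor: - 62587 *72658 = - 2^1*7^1*17^1*2137^1*8941^1 = -4547446246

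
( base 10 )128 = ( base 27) 4K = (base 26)4O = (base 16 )80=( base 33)3t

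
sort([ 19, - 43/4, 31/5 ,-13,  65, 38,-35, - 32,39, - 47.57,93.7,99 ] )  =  [ - 47.57, - 35 ,-32 ,-13, - 43/4,31/5, 19,38 , 39,65,93.7 , 99 ] 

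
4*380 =1520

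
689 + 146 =835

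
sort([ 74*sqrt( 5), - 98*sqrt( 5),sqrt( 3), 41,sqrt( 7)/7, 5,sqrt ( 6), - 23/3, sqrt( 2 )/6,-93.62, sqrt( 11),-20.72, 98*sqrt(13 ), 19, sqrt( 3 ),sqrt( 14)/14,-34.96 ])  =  [ - 98 *sqrt(5),  -  93.62, -34.96,  -  20.72,-23/3, sqrt( 2)/6,  sqrt(14)/14,sqrt( 7 ) /7 , sqrt( 3), sqrt( 3), sqrt ( 6 ), sqrt( 11 ), 5,19, 41, 74 * sqrt (5),98*sqrt(13) ]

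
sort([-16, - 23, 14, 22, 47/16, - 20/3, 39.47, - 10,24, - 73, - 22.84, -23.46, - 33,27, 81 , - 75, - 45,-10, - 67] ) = [ - 75, - 73 , - 67, - 45 , - 33, -23.46, - 23, - 22.84, - 16, - 10, - 10 , - 20/3, 47/16, 14,22 , 24,27,39.47,  81] 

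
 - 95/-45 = 2 + 1/9 = 2.11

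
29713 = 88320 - 58607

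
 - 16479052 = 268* ( - 61489) 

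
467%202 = 63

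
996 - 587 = 409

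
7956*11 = 87516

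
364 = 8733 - 8369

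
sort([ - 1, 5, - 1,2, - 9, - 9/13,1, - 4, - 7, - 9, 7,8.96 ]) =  [ - 9, - 9,-7, - 4, - 1, - 1, - 9/13,1, 2, 5 , 7,8.96]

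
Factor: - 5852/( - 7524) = 7/9 = 3^(  -  2) * 7^1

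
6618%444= 402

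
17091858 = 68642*249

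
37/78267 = 37/78267= 0.00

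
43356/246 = 7226/41 =176.24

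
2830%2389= 441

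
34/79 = 34/79 =0.43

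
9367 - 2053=7314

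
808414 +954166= 1762580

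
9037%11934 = 9037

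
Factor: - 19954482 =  - 2^1*3^1 * 3325747^1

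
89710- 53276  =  36434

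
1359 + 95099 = 96458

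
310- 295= 15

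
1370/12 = 685/6 = 114.17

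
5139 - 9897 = - 4758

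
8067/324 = 24  +  97/108 = 24.90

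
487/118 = 4+15/118  =  4.13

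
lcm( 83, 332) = 332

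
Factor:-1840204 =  - 2^2*460051^1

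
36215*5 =181075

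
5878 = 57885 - 52007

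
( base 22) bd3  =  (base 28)74D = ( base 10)5613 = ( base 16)15ED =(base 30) 673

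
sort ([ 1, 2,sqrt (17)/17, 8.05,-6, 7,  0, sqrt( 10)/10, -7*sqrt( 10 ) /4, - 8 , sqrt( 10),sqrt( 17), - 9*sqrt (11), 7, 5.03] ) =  [  -  9*sqrt(11), - 8, - 6,-7*sqrt ( 10)/4, 0,sqrt (17 ) /17, sqrt( 10)/10,1,2,sqrt( 10),sqrt( 17 ) , 5.03,7, 7,8.05 ]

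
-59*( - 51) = 3009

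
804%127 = 42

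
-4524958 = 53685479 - 58210437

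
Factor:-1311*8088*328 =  - 2^6*3^2*19^1*23^1*41^1*337^1 = -  3477904704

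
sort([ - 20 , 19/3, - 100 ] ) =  [ - 100, - 20,  19/3]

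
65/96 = 65/96 = 0.68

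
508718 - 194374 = 314344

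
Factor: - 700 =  - 2^2* 5^2 * 7^1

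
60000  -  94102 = -34102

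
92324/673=92324/673 = 137.18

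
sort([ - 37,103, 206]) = [-37,103,206] 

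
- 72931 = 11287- 84218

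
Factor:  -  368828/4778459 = - 2^2 * 7^( - 1)*19^1*23^1*211^1*682637^( - 1)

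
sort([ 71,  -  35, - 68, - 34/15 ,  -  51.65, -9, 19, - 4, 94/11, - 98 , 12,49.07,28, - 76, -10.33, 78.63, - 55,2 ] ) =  [-98, - 76, - 68, - 55, - 51.65 , - 35,-10.33,-9, - 4 ,-34/15, 2  ,  94/11,12,19 , 28, 49.07 , 71,78.63]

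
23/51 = 23/51 = 0.45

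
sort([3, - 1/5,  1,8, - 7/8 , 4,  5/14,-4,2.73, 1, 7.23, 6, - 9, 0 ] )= [- 9, - 4,-7/8, - 1/5,0 , 5/14, 1,1 , 2.73 , 3, 4, 6, 7.23, 8] 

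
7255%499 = 269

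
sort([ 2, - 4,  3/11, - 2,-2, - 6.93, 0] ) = [  -  6.93, - 4 ,-2,  -  2, 0,3/11, 2]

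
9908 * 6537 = 64768596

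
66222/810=3679/45= 81.76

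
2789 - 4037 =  - 1248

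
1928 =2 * 964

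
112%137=112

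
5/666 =5/666 = 0.01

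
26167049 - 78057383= - 51890334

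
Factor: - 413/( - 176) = 2^( - 4)*7^1*11^( - 1)*59^1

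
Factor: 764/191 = 4=2^2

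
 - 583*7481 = - 4361423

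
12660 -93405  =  -80745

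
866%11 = 8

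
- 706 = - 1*706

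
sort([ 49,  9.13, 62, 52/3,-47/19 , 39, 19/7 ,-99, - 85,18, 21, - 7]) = [ - 99, - 85,-7, - 47/19, 19/7, 9.13, 52/3,18, 21, 39,49,62 ]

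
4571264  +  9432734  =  14003998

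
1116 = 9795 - 8679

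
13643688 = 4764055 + 8879633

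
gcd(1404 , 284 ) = 4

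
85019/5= 17003+ 4/5 = 17003.80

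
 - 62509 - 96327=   -  158836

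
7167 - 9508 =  - 2341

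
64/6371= 64/6371 =0.01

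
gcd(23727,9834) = 33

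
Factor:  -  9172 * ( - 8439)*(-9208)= - 2^5*3^1 *29^1 * 97^1*1151^1 * 2293^1=- 712722293664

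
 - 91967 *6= - 551802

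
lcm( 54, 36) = 108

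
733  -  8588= - 7855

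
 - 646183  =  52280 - 698463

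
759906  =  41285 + 718621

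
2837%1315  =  207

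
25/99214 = 25/99214 = 0.00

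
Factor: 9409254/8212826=3^1*19^( - 1 )*23^1*41^1*1663^1*216127^ (  -  1) = 4704627/4106413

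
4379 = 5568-1189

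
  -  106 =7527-7633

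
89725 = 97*925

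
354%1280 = 354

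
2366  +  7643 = 10009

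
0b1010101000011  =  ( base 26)819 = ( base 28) 6qb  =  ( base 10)5443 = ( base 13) 2629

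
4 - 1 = 3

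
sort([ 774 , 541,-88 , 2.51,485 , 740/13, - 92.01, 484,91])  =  [  -  92.01 , - 88, 2.51, 740/13, 91, 484,485,541, 774] 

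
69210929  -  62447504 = 6763425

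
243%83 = 77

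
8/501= 8/501 = 0.02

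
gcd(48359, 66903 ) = 1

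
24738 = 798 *31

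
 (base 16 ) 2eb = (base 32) NB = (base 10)747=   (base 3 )1000200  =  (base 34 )lx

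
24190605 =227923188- 203732583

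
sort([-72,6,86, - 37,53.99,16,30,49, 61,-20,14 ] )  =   [-72, - 37,-20, 6, 14, 16,30,49, 53.99,61 , 86]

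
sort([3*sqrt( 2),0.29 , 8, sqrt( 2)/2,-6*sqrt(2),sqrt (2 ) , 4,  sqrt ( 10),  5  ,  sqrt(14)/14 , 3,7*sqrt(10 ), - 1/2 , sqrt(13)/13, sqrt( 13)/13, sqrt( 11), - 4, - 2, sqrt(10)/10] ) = [-6*sqrt(2),  -  4, - 2 ,-1/2, sqrt(14) /14,sqrt (13 )/13, sqrt( 13) /13, 0.29,sqrt (10)/10, sqrt( 2)/2, sqrt (2 ) , 3,sqrt(10) , sqrt(11),4, 3 * sqrt( 2 ), 5 , 8,  7*sqrt(10)]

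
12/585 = 4/195 = 0.02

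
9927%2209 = 1091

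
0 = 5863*0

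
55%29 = 26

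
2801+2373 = 5174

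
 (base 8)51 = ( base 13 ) 32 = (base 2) 101001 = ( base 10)41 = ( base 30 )1b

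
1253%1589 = 1253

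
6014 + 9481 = 15495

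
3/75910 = 3/75910 = 0.00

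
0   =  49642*0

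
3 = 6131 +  - 6128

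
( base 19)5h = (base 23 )4k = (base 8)160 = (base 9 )134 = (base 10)112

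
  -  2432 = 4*( - 608 ) 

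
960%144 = 96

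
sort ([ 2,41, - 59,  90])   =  [ - 59,  2,41,90] 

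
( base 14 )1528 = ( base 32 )3lg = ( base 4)322300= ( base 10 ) 3760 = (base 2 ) 111010110000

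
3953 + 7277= 11230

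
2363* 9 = 21267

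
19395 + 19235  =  38630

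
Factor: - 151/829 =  -151^1 * 829^ ( - 1 ) 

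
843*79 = 66597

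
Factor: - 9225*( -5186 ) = 2^1*3^2*5^2*41^1*2593^1 = 47840850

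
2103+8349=10452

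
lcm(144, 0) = 0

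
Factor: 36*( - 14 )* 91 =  - 2^3*3^2*7^2*13^1 = - 45864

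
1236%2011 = 1236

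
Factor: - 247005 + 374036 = 127031 = 127031^1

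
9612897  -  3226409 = 6386488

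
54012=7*7716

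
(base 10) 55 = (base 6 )131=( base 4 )313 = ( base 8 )67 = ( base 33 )1M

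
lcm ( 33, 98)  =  3234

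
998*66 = 65868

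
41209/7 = 5887 = 5887.00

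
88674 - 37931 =50743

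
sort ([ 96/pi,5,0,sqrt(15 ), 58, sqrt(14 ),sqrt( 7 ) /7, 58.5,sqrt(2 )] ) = [0,sqrt(7)/7, sqrt(2 ), sqrt( 14), sqrt(15), 5 , 96/pi, 58,  58.5 ]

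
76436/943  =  81  +  53/943  =  81.06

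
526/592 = 263/296 = 0.89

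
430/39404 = 215/19702 = 0.01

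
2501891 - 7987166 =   -  5485275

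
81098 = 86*943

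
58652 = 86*682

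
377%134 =109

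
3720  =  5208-1488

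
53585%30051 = 23534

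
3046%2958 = 88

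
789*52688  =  41570832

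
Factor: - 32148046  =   - 2^1*7^1 * 89^1 * 25801^1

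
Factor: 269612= 2^2*7^1 * 9629^1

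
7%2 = 1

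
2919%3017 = 2919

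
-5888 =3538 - 9426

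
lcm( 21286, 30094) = 872726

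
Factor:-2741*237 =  - 649617 =- 3^1*79^1*2741^1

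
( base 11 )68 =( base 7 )134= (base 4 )1022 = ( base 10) 74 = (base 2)1001010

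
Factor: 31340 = 2^2*5^1*1567^1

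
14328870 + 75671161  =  90000031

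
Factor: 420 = 2^2*3^1*5^1*7^1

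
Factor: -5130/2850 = -9/5 = - 3^2*5^( - 1 )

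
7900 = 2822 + 5078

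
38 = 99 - 61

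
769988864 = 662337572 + 107651292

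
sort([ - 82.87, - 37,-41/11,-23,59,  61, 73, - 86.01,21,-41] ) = [ - 86.01, - 82.87, - 41, - 37,  -  23, - 41/11,21, 59,61, 73]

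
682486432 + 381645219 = 1064131651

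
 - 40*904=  - 36160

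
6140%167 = 128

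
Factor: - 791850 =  - 2^1*3^1*5^2*5279^1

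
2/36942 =1/18471 = 0.00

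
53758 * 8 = 430064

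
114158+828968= 943126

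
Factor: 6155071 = 13^1*17^1*27851^1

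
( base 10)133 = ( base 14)97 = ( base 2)10000101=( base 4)2011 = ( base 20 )6D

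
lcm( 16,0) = 0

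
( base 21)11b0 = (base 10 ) 9933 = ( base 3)111121220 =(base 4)2123031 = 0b10011011001101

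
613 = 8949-8336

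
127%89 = 38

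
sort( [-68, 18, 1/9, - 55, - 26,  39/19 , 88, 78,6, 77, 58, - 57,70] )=[ - 68,- 57, - 55, - 26,1/9, 39/19,6,18,  58, 70, 77,  78 , 88 ]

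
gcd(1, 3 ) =1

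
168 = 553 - 385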